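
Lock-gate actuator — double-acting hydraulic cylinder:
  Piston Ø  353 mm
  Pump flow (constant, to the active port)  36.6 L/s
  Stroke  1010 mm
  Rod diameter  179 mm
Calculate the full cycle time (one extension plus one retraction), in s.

t ≈ 4.71 s

Cap-side area A_cap = π/4 × (353 mm)² = 97870 mm^2
Rod-side annular area A_ann = π/4 × (353² − 179²) = 72700 mm^2
t_ext = A_cap·L/Q = 2.701 s
t_ret = A_ann·L/Q = 2.006 s
t_cycle = t_ext + t_ret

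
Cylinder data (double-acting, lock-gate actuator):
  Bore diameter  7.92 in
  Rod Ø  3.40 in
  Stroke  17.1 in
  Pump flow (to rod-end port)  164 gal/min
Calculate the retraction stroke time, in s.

Rod-side annular area A_ann = π/4 × (7.92² − 3.40²) = 40.19 in^2
Swept volume V = A × L; t = V / Q = A·L / Q

t ≈ 1.09 s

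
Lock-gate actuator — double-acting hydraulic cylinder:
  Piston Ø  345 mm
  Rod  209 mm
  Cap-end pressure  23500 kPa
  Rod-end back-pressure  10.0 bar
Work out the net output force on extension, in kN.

Cap-side area A_cap = π/4 × (345 mm)² = 93480 mm^2
Rod-side annular area A_ann = π/4 × (345² − 209²) = 59180 mm^2
Net thrust = P_cap·A_cap − P_rod·A_ann = 2197 kN − 59.18 kN

F ≈ 2140 kN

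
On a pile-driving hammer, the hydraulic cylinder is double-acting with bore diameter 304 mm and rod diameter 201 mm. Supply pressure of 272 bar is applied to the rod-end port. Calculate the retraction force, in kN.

F ≈ 1110 kN

Rod-side annular area A_ann = π/4 × (304² − 201²) = 40850 mm^2
On retraction the pressure acts on the annular area (bore minus rod).
F = P × A_ann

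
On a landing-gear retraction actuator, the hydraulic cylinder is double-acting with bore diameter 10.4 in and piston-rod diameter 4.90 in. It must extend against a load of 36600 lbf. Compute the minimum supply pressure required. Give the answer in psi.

Cap-side area A_cap = π/4 × (10.4 in)² = 84.95 in^2
P = F / A = 36600 lbf / A

P ≈ 431 psi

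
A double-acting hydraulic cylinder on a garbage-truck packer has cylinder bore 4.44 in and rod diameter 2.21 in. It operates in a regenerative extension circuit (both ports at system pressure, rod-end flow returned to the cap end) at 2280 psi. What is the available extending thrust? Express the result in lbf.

F ≈ 8750 lbf

With equal pressure on both faces, forces on the annular region cancel; the net push is pressure × rod cross-section.
Rod cross-section A_rod = π/4 × (2.21 in)² = 3.836 in^2
F = P × A_rod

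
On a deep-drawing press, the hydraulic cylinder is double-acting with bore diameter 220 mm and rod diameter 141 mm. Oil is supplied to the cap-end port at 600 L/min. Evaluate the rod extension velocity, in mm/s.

Cap-side area A_cap = π/4 × (220 mm)² = 38010 mm^2
v = Q / A

v ≈ 263 mm/s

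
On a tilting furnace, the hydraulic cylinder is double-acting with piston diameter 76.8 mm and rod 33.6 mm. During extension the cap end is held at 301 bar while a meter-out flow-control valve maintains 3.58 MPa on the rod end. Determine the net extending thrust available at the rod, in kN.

Cap-side area A_cap = π/4 × (76.8 mm)² = 4632 mm^2
Rod-side annular area A_ann = π/4 × (76.8² − 33.6²) = 3746 mm^2
Net thrust = P_cap·A_cap − P_rod·A_ann = 139.4 kN − 13.41 kN

F ≈ 126 kN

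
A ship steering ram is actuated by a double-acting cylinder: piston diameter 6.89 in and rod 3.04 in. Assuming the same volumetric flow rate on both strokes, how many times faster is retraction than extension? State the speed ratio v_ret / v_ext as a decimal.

v_ret/v_ext ≈ 1.24

Cap-side area A_cap = π/4 × (6.89 in)² = 37.28 in^2
Rod-side annular area A_ann = π/4 × (6.89² − 3.04²) = 30.03 in^2
For equal Q, v ∝ 1/A, so v_ret/v_ext = A_cap/A_ann.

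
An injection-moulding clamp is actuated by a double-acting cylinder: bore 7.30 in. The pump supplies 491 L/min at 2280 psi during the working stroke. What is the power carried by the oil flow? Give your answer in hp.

W ≈ 173 hp

Hydraulic power = P × Q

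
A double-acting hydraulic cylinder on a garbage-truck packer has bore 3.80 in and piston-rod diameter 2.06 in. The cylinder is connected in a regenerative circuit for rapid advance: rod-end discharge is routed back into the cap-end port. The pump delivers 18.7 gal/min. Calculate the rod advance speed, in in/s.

v ≈ 21.6 in/s

In regeneration the rod-end outflow joins the pump flow into the cap end, so the net volume the pump must supply per unit advance equals the rod cross-section area.
Rod cross-section A_rod = π/4 × (2.06 in)² = 3.333 in^2
v = Q_pump / A_rod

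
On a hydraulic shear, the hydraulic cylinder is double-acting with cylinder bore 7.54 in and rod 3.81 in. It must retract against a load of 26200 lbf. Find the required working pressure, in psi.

Rod-side annular area A_ann = π/4 × (7.54² − 3.81²) = 33.25 in^2
Retraction: pressure acts on the annular area.
P = F / A = 26200 lbf / A

P ≈ 788 psi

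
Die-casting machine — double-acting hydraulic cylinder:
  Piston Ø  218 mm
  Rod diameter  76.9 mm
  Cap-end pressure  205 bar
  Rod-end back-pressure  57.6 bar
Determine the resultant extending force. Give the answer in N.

F ≈ 5.77e5 N

Cap-side area A_cap = π/4 × (218 mm)² = 37330 mm^2
Rod-side annular area A_ann = π/4 × (218² − 76.9²) = 32680 mm^2
Net thrust = P_cap·A_cap − P_rod·A_ann = 7.652e5 N − 1.882e5 N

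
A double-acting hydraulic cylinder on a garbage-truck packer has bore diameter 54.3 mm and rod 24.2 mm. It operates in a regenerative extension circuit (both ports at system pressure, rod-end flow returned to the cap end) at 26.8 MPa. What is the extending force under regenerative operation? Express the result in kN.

With equal pressure on both faces, forces on the annular region cancel; the net push is pressure × rod cross-section.
Rod cross-section A_rod = π/4 × (24.2 mm)² = 460.0 mm^2
F = P × A_rod

F ≈ 12.3 kN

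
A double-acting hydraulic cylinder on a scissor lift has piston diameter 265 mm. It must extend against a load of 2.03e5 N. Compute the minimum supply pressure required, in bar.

P ≈ 36.8 bar

Cap-side area A_cap = π/4 × (265 mm)² = 55150 mm^2
P = F / A = 2.03e5 N / A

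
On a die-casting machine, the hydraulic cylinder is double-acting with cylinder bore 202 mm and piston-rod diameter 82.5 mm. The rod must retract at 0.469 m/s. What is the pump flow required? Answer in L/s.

Rod-side annular area A_ann = π/4 × (202² − 82.5²) = 26700 mm^2
Q = A × v

Q ≈ 12.5 L/s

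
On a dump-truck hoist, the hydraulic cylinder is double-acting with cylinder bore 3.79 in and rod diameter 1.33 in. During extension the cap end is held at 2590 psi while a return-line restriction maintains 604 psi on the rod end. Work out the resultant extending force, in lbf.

F ≈ 23200 lbf

Cap-side area A_cap = π/4 × (3.79 in)² = 11.28 in^2
Rod-side annular area A_ann = π/4 × (3.79² − 1.33²) = 9.892 in^2
Net thrust = P_cap·A_cap − P_rod·A_ann = 29220 lbf − 5975 lbf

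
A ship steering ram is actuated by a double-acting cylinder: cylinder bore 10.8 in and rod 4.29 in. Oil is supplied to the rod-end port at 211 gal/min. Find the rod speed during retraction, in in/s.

v ≈ 10.5 in/s

Rod-side annular area A_ann = π/4 × (10.8² − 4.29²) = 77.15 in^2
Flow into the rod-end port fills the annular volume.
v = Q / A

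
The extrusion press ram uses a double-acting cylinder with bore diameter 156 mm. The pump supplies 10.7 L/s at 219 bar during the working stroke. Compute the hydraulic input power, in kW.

Hydraulic power = P × Q

W ≈ 234 kW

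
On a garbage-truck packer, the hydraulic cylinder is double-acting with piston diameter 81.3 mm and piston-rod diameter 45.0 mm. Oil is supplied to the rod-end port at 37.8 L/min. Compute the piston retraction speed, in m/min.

Rod-side annular area A_ann = π/4 × (81.3² − 45.0²) = 3601 mm^2
Flow into the rod-end port fills the annular volume.
v = Q / A

v ≈ 10.5 m/min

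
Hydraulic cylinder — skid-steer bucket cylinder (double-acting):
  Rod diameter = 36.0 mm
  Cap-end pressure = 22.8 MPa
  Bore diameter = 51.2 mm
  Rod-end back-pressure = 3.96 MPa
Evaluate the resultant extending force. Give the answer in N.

Cap-side area A_cap = π/4 × (51.2 mm)² = 2059 mm^2
Rod-side annular area A_ann = π/4 × (51.2² − 36.0²) = 1041 mm^2
Net thrust = P_cap·A_cap − P_rod·A_ann = 46940 N − 4122 N

F ≈ 42800 N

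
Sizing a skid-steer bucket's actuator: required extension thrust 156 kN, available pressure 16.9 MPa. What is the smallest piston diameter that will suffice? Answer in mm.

Extension force acts on the full piston face: F = P × (π/4)D².
D = √(4F / (πP)) = √(4 × 156 kN / (π × 16.9 MPa))

D ≈ 108 mm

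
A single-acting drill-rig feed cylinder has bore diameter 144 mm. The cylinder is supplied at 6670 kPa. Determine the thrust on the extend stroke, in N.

Cap-side area A_cap = π/4 × (144 mm)² = 16290 mm^2
F = P × A_cap = 6670 kPa × A_cap

F ≈ 1.09e5 N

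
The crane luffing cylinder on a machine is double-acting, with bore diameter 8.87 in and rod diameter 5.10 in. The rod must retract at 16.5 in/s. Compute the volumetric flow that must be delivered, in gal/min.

Q ≈ 177 gal/min

Rod-side annular area A_ann = π/4 × (8.87² − 5.10²) = 41.36 in^2
Q = A × v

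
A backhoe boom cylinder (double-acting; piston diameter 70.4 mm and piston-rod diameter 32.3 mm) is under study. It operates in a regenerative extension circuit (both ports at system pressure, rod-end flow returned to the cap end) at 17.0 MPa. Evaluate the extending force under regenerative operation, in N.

With equal pressure on both faces, forces on the annular region cancel; the net push is pressure × rod cross-section.
Rod cross-section A_rod = π/4 × (32.3 mm)² = 819.4 mm^2
F = P × A_rod

F ≈ 13900 N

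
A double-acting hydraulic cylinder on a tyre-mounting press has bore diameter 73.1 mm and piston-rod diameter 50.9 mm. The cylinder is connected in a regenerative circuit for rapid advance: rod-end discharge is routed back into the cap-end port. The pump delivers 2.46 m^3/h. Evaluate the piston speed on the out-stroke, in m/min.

v ≈ 20.1 m/min

In regeneration the rod-end outflow joins the pump flow into the cap end, so the net volume the pump must supply per unit advance equals the rod cross-section area.
Rod cross-section A_rod = π/4 × (50.9 mm)² = 2035 mm^2
v = Q_pump / A_rod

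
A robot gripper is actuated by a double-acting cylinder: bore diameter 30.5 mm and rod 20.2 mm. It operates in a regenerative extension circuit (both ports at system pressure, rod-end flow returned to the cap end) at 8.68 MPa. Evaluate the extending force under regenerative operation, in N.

F ≈ 2780 N

With equal pressure on both faces, forces on the annular region cancel; the net push is pressure × rod cross-section.
Rod cross-section A_rod = π/4 × (20.2 mm)² = 320.5 mm^2
F = P × A_rod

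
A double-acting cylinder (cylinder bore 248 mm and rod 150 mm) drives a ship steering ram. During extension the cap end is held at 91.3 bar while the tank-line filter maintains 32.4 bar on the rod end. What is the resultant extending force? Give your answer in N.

Cap-side area A_cap = π/4 × (248 mm)² = 48310 mm^2
Rod-side annular area A_ann = π/4 × (248² − 150²) = 30630 mm^2
Net thrust = P_cap·A_cap − P_rod·A_ann = 4.410e5 N − 99250 N

F ≈ 3.42e5 N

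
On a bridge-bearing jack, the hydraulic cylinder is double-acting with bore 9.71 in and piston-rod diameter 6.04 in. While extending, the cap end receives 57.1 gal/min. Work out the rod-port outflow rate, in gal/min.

Q_out ≈ 35.0 gal/min

Cap-side area A_cap = π/4 × (9.71 in)² = 74.05 in^2
Rod-side annular area A_ann = π/4 × (9.71² − 6.04²) = 45.40 in^2
Piston speed v = Q_in/A_cap; rod-end outflow Q_out = v × A_ann = Q_in × A_ann/A_cap.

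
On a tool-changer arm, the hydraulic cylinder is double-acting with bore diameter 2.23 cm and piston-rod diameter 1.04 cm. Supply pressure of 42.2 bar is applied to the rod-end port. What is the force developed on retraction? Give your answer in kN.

F ≈ 1.29 kN

Rod-side annular area A_ann = π/4 × (2.23² − 1.04²) = 3.056 cm^2
On retraction the pressure acts on the annular area (bore minus rod).
F = P × A_ann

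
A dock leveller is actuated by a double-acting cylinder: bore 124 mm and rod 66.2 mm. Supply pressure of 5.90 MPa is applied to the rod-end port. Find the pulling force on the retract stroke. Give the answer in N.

Rod-side annular area A_ann = π/4 × (124² − 66.2²) = 8634 mm^2
On retraction the pressure acts on the annular area (bore minus rod).
F = P × A_ann

F ≈ 50900 N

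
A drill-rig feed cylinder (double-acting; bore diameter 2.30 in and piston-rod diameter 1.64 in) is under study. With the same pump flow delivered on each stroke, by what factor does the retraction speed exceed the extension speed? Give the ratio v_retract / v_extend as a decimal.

v_ret/v_ext ≈ 2.03

Cap-side area A_cap = π/4 × (2.30 in)² = 4.155 in^2
Rod-side annular area A_ann = π/4 × (2.30² − 1.64²) = 2.042 in^2
For equal Q, v ∝ 1/A, so v_ret/v_ext = A_cap/A_ann.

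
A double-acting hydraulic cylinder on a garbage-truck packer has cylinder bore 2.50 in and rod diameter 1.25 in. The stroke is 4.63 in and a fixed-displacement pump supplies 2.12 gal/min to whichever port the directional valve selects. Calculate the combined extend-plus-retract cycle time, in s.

t ≈ 4.87 s

Cap-side area A_cap = π/4 × (2.50 in)² = 4.909 in^2
Rod-side annular area A_ann = π/4 × (2.50² − 1.25²) = 3.682 in^2
t_ext = A_cap·L/Q = 2.785 s
t_ret = A_ann·L/Q = 2.088 s
t_cycle = t_ext + t_ret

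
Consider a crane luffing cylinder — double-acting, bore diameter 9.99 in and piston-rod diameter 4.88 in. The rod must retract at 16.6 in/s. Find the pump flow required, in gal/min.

Rod-side annular area A_ann = π/4 × (9.99² − 4.88²) = 59.68 in^2
Q = A × v

Q ≈ 257 gal/min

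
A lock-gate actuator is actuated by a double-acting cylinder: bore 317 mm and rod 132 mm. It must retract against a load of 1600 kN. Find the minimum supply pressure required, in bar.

P ≈ 245 bar

Rod-side annular area A_ann = π/4 × (317² − 132²) = 65240 mm^2
Retraction: pressure acts on the annular area.
P = F / A = 1600 kN / A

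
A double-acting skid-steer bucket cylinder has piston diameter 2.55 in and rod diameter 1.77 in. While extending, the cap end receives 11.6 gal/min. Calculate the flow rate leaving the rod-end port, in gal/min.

Q_out ≈ 6.01 gal/min

Cap-side area A_cap = π/4 × (2.55 in)² = 5.107 in^2
Rod-side annular area A_ann = π/4 × (2.55² − 1.77²) = 2.646 in^2
Piston speed v = Q_in/A_cap; rod-end outflow Q_out = v × A_ann = Q_in × A_ann/A_cap.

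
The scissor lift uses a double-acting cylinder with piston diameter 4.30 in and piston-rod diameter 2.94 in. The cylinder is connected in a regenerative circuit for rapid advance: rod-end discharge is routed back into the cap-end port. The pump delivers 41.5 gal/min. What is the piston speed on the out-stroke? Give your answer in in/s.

v ≈ 23.5 in/s

In regeneration the rod-end outflow joins the pump flow into the cap end, so the net volume the pump must supply per unit advance equals the rod cross-section area.
Rod cross-section A_rod = π/4 × (2.94 in)² = 6.789 in^2
v = Q_pump / A_rod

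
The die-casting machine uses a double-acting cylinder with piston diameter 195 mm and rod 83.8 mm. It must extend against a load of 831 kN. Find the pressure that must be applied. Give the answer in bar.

Cap-side area A_cap = π/4 × (195 mm)² = 29860 mm^2
P = F / A = 831 kN / A

P ≈ 278 bar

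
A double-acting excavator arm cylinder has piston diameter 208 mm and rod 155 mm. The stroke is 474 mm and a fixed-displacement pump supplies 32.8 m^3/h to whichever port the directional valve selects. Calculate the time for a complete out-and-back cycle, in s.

t ≈ 2.55 s

Cap-side area A_cap = π/4 × (208 mm)² = 33980 mm^2
Rod-side annular area A_ann = π/4 × (208² − 155²) = 15110 mm^2
t_ext = A_cap·L/Q = 1.768 s
t_ret = A_ann·L/Q = 0.7861 s
t_cycle = t_ext + t_ret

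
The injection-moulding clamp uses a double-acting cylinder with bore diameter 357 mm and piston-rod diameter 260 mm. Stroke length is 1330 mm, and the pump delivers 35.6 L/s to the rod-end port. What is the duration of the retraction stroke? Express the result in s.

t ≈ 1.76 s

Rod-side annular area A_ann = π/4 × (357² − 260²) = 47010 mm^2
Swept volume V = A × L; t = V / Q = A·L / Q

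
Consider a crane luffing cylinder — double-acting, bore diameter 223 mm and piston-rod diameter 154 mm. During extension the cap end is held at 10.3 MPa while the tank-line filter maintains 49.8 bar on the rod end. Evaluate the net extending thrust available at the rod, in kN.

F ≈ 301 kN

Cap-side area A_cap = π/4 × (223 mm)² = 39060 mm^2
Rod-side annular area A_ann = π/4 × (223² − 154²) = 20430 mm^2
Net thrust = P_cap·A_cap − P_rod·A_ann = 402.3 kN − 101.7 kN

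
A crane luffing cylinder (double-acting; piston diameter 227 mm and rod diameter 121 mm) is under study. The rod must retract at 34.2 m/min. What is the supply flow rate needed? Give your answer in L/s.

Rod-side annular area A_ann = π/4 × (227² − 121²) = 28970 mm^2
Q = A × v

Q ≈ 16.5 L/s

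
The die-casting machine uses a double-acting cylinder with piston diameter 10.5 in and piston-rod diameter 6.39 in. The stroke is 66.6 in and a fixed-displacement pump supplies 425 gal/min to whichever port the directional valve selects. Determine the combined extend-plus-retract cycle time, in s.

Cap-side area A_cap = π/4 × (10.5 in)² = 86.59 in^2
Rod-side annular area A_ann = π/4 × (10.5² − 6.39²) = 54.52 in^2
t_ext = A_cap·L/Q = 3.524 s
t_ret = A_ann·L/Q = 2.219 s
t_cycle = t_ext + t_ret

t ≈ 5.74 s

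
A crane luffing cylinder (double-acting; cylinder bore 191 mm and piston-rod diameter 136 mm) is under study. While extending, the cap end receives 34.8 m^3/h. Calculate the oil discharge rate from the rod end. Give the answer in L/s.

Q_out ≈ 4.77 L/s

Cap-side area A_cap = π/4 × (191 mm)² = 28650 mm^2
Rod-side annular area A_ann = π/4 × (191² − 136²) = 14130 mm^2
Piston speed v = Q_in/A_cap; rod-end outflow Q_out = v × A_ann = Q_in × A_ann/A_cap.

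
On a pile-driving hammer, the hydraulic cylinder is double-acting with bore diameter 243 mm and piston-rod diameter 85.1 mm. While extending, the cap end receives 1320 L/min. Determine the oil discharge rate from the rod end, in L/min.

Cap-side area A_cap = π/4 × (243 mm)² = 46380 mm^2
Rod-side annular area A_ann = π/4 × (243² − 85.1²) = 40690 mm^2
Piston speed v = Q_in/A_cap; rod-end outflow Q_out = v × A_ann = Q_in × A_ann/A_cap.

Q_out ≈ 1160 L/min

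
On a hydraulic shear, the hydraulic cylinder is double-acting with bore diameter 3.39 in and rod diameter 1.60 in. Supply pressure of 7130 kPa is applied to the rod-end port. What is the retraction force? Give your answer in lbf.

Rod-side annular area A_ann = π/4 × (3.39² − 1.60²) = 7.015 in^2
On retraction the pressure acts on the annular area (bore minus rod).
F = P × A_ann

F ≈ 7250 lbf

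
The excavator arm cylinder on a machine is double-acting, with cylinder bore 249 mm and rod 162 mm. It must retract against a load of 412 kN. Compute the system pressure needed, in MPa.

Rod-side annular area A_ann = π/4 × (249² − 162²) = 28080 mm^2
Retraction: pressure acts on the annular area.
P = F / A = 412 kN / A

P ≈ 14.7 MPa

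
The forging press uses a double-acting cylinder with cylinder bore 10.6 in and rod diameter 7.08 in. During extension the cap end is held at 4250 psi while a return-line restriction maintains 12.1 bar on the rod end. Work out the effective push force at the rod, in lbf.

F ≈ 3.66e5 lbf

Cap-side area A_cap = π/4 × (10.6 in)² = 88.25 in^2
Rod-side annular area A_ann = π/4 × (10.6² − 7.08²) = 48.88 in^2
Net thrust = P_cap·A_cap − P_rod·A_ann = 3.751e5 lbf − 8578 lbf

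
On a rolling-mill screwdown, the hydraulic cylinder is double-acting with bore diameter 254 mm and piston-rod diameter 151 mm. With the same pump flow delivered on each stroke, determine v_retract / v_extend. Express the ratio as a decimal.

v_ret/v_ext ≈ 1.55

Cap-side area A_cap = π/4 × (254 mm)² = 50670 mm^2
Rod-side annular area A_ann = π/4 × (254² − 151²) = 32760 mm^2
For equal Q, v ∝ 1/A, so v_ret/v_ext = A_cap/A_ann.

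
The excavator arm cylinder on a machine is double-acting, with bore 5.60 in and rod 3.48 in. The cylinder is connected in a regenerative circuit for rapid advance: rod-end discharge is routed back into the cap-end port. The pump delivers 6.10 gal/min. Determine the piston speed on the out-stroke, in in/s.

v ≈ 2.47 in/s

In regeneration the rod-end outflow joins the pump flow into the cap end, so the net volume the pump must supply per unit advance equals the rod cross-section area.
Rod cross-section A_rod = π/4 × (3.48 in)² = 9.511 in^2
v = Q_pump / A_rod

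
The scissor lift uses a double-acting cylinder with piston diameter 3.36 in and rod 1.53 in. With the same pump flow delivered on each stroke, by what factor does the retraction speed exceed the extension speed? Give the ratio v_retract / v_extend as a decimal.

v_ret/v_ext ≈ 1.26

Cap-side area A_cap = π/4 × (3.36 in)² = 8.867 in^2
Rod-side annular area A_ann = π/4 × (3.36² − 1.53²) = 7.028 in^2
For equal Q, v ∝ 1/A, so v_ret/v_ext = A_cap/A_ann.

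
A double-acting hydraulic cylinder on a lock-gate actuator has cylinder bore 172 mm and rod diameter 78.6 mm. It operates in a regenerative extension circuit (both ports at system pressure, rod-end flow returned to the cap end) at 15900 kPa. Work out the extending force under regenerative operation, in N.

F ≈ 77100 N

With equal pressure on both faces, forces on the annular region cancel; the net push is pressure × rod cross-section.
Rod cross-section A_rod = π/4 × (78.6 mm)² = 4852 mm^2
F = P × A_rod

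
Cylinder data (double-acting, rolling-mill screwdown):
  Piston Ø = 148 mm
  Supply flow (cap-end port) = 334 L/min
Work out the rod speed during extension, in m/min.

Cap-side area A_cap = π/4 × (148 mm)² = 17200 mm^2
v = Q / A

v ≈ 19.4 m/min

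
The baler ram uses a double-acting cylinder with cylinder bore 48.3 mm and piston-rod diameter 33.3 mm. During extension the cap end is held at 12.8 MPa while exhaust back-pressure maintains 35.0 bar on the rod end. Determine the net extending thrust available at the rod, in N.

Cap-side area A_cap = π/4 × (48.3 mm)² = 1832 mm^2
Rod-side annular area A_ann = π/4 × (48.3² − 33.3²) = 961.3 mm^2
Net thrust = P_cap·A_cap − P_rod·A_ann = 23450 N − 3365 N

F ≈ 20100 N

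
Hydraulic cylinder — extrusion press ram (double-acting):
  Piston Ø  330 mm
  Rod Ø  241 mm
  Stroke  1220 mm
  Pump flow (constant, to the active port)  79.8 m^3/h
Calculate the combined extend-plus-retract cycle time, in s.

t ≈ 6.90 s

Cap-side area A_cap = π/4 × (330 mm)² = 85530 mm^2
Rod-side annular area A_ann = π/4 × (330² − 241²) = 39910 mm^2
t_ext = A_cap·L/Q = 4.707 s
t_ret = A_ann·L/Q = 2.197 s
t_cycle = t_ext + t_ret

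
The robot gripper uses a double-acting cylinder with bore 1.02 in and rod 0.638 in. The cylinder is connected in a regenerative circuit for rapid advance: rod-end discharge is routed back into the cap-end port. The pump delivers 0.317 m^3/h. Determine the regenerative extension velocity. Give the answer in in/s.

In regeneration the rod-end outflow joins the pump flow into the cap end, so the net volume the pump must supply per unit advance equals the rod cross-section area.
Rod cross-section A_rod = π/4 × (0.638 in)² = 0.3197 in^2
v = Q_pump / A_rod

v ≈ 16.8 in/s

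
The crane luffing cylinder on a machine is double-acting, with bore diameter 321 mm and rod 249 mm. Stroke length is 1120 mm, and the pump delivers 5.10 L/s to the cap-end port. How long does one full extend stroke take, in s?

t ≈ 17.8 s

Cap-side area A_cap = π/4 × (321 mm)² = 80930 mm^2
Swept volume V = A × L; t = V / Q = A·L / Q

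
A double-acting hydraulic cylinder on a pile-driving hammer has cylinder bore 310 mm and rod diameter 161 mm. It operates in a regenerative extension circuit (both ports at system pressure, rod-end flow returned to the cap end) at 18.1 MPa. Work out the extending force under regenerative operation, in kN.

F ≈ 368 kN

With equal pressure on both faces, forces on the annular region cancel; the net push is pressure × rod cross-section.
Rod cross-section A_rod = π/4 × (161 mm)² = 20360 mm^2
F = P × A_rod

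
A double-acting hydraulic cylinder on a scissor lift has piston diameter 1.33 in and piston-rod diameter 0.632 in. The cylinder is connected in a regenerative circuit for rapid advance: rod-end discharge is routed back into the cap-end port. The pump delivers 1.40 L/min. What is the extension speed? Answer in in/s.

v ≈ 4.54 in/s

In regeneration the rod-end outflow joins the pump flow into the cap end, so the net volume the pump must supply per unit advance equals the rod cross-section area.
Rod cross-section A_rod = π/4 × (0.632 in)² = 0.3137 in^2
v = Q_pump / A_rod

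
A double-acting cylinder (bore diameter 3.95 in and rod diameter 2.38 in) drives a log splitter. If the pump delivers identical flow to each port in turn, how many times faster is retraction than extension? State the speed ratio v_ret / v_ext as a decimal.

Cap-side area A_cap = π/4 × (3.95 in)² = 12.25 in^2
Rod-side annular area A_ann = π/4 × (3.95² − 2.38²) = 7.805 in^2
For equal Q, v ∝ 1/A, so v_ret/v_ext = A_cap/A_ann.

v_ret/v_ext ≈ 1.57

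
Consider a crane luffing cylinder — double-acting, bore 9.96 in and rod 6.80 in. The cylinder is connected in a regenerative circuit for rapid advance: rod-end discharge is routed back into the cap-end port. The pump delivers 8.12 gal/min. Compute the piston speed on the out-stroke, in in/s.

In regeneration the rod-end outflow joins the pump flow into the cap end, so the net volume the pump must supply per unit advance equals the rod cross-section area.
Rod cross-section A_rod = π/4 × (6.80 in)² = 36.32 in^2
v = Q_pump / A_rod

v ≈ 0.861 in/s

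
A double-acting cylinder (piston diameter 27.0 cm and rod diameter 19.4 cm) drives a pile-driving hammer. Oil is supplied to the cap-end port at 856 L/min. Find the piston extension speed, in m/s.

v ≈ 0.249 m/s

Cap-side area A_cap = π/4 × (27.0 cm)² = 572.6 cm^2
v = Q / A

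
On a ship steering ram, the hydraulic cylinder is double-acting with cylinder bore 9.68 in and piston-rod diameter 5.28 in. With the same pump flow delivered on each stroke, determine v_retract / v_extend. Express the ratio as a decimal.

Cap-side area A_cap = π/4 × (9.68 in)² = 73.59 in^2
Rod-side annular area A_ann = π/4 × (9.68² − 5.28²) = 51.70 in^2
For equal Q, v ∝ 1/A, so v_ret/v_ext = A_cap/A_ann.

v_ret/v_ext ≈ 1.42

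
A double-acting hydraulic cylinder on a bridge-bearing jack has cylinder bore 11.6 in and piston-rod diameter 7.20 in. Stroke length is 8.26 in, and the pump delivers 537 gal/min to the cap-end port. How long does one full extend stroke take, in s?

Cap-side area A_cap = π/4 × (11.6 in)² = 105.7 in^2
Swept volume V = A × L; t = V / Q = A·L / Q

t ≈ 0.422 s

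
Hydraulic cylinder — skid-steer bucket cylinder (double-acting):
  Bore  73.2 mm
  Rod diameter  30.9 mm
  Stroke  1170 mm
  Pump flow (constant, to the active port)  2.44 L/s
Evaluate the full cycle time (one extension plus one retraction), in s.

t ≈ 3.68 s

Cap-side area A_cap = π/4 × (73.2 mm)² = 4208 mm^2
Rod-side annular area A_ann = π/4 × (73.2² − 30.9²) = 3458 mm^2
t_ext = A_cap·L/Q = 2.018 s
t_ret = A_ann·L/Q = 1.658 s
t_cycle = t_ext + t_ret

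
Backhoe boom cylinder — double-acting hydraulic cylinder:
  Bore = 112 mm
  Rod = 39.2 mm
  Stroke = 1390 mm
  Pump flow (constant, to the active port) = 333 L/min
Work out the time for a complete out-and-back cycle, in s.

t ≈ 4.63 s

Cap-side area A_cap = π/4 × (112 mm)² = 9852 mm^2
Rod-side annular area A_ann = π/4 × (112² − 39.2²) = 8645 mm^2
t_ext = A_cap·L/Q = 2.467 s
t_ret = A_ann·L/Q = 2.165 s
t_cycle = t_ext + t_ret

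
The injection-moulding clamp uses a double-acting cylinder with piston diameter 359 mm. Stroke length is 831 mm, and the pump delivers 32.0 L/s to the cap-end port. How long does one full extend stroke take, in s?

t ≈ 2.63 s

Cap-side area A_cap = π/4 × (359 mm)² = 1.012e5 mm^2
Swept volume V = A × L; t = V / Q = A·L / Q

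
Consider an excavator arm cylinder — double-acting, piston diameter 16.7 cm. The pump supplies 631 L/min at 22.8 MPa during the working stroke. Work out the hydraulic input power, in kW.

Hydraulic power = P × Q

W ≈ 240 kW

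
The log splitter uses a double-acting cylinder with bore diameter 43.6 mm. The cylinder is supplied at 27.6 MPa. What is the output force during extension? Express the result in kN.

Cap-side area A_cap = π/4 × (43.6 mm)² = 1493 mm^2
F = P × A_cap = 27.6 MPa × A_cap

F ≈ 41.2 kN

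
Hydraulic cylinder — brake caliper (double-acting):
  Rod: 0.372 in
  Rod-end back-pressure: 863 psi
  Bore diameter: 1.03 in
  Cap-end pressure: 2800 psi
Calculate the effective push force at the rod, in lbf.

Cap-side area A_cap = π/4 × (1.03 in)² = 0.8332 in^2
Rod-side annular area A_ann = π/4 × (1.03² − 0.372²) = 0.7245 in^2
Net thrust = P_cap·A_cap − P_rod·A_ann = 2333 lbf − 625.3 lbf

F ≈ 1710 lbf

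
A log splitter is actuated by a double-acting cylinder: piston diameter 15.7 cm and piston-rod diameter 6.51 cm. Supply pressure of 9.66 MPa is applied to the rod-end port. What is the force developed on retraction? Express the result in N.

F ≈ 1.55e5 N

Rod-side annular area A_ann = π/4 × (15.7² − 6.51²) = 160.3 cm^2
On retraction the pressure acts on the annular area (bore minus rod).
F = P × A_ann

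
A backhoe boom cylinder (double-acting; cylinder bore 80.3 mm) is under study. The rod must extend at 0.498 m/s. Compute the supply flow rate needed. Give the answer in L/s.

Q ≈ 2.52 L/s

Cap-side area A_cap = π/4 × (80.3 mm)² = 5064 mm^2
Q = A × v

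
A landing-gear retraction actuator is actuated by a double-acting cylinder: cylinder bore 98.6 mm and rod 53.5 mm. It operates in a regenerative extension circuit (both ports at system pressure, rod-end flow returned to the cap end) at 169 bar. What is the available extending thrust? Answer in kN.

F ≈ 38.0 kN

With equal pressure on both faces, forces on the annular region cancel; the net push is pressure × rod cross-section.
Rod cross-section A_rod = π/4 × (53.5 mm)² = 2248 mm^2
F = P × A_rod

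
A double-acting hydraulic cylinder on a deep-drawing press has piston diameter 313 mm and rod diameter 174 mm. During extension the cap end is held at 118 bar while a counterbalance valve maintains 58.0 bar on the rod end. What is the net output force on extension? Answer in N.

Cap-side area A_cap = π/4 × (313 mm)² = 76940 mm^2
Rod-side annular area A_ann = π/4 × (313² − 174²) = 53170 mm^2
Net thrust = P_cap·A_cap − P_rod·A_ann = 9.079e5 N − 3.084e5 N

F ≈ 6.00e5 N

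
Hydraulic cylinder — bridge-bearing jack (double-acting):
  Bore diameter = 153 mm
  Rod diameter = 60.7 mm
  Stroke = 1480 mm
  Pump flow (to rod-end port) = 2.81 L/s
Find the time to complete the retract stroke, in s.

Rod-side annular area A_ann = π/4 × (153² − 60.7²) = 15490 mm^2
Swept volume V = A × L; t = V / Q = A·L / Q

t ≈ 8.16 s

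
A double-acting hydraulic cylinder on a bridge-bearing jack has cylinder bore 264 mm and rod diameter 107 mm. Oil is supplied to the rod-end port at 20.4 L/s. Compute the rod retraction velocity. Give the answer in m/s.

Rod-side annular area A_ann = π/4 × (264² − 107²) = 45750 mm^2
Flow into the rod-end port fills the annular volume.
v = Q / A

v ≈ 0.446 m/s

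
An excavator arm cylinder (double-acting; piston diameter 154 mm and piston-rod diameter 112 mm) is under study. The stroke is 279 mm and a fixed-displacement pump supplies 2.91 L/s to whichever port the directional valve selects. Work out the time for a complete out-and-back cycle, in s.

Cap-side area A_cap = π/4 × (154 mm)² = 18630 mm^2
Rod-side annular area A_ann = π/4 × (154² − 112²) = 8774 mm^2
t_ext = A_cap·L/Q = 1.786 s
t_ret = A_ann·L/Q = 0.8413 s
t_cycle = t_ext + t_ret

t ≈ 2.63 s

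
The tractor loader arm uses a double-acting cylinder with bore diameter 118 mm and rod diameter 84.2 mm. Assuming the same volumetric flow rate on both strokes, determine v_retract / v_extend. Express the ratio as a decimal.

Cap-side area A_cap = π/4 × (118 mm)² = 10940 mm^2
Rod-side annular area A_ann = π/4 × (118² − 84.2²) = 5368 mm^2
For equal Q, v ∝ 1/A, so v_ret/v_ext = A_cap/A_ann.

v_ret/v_ext ≈ 2.04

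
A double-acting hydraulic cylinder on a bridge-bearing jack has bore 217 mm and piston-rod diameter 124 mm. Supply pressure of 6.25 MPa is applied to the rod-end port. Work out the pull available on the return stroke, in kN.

F ≈ 156 kN

Rod-side annular area A_ann = π/4 × (217² − 124²) = 24910 mm^2
On retraction the pressure acts on the annular area (bore minus rod).
F = P × A_ann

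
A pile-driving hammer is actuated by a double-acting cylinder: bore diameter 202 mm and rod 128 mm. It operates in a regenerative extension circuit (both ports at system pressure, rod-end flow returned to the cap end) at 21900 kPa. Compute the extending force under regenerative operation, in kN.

With equal pressure on both faces, forces on the annular region cancel; the net push is pressure × rod cross-section.
Rod cross-section A_rod = π/4 × (128 mm)² = 12870 mm^2
F = P × A_rod

F ≈ 282 kN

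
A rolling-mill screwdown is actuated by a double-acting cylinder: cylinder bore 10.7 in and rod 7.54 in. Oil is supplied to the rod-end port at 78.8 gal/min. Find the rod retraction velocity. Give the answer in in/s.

Rod-side annular area A_ann = π/4 × (10.7² − 7.54²) = 45.27 in^2
Flow into the rod-end port fills the annular volume.
v = Q / A

v ≈ 6.70 in/s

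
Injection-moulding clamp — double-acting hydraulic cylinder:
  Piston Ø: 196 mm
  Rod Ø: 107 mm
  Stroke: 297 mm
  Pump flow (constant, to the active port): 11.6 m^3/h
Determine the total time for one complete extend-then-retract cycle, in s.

Cap-side area A_cap = π/4 × (196 mm)² = 30170 mm^2
Rod-side annular area A_ann = π/4 × (196² − 107²) = 21180 mm^2
t_ext = A_cap·L/Q = 2.781 s
t_ret = A_ann·L/Q = 1.952 s
t_cycle = t_ext + t_ret

t ≈ 4.73 s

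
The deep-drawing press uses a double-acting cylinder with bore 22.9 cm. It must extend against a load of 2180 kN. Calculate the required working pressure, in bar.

Cap-side area A_cap = π/4 × (22.9 cm)² = 411.9 cm^2
P = F / A = 2180 kN / A

P ≈ 529 bar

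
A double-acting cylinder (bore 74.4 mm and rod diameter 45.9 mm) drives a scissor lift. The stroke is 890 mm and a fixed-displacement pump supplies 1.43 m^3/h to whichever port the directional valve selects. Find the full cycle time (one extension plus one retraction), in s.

t ≈ 15.8 s

Cap-side area A_cap = π/4 × (74.4 mm)² = 4347 mm^2
Rod-side annular area A_ann = π/4 × (74.4² − 45.9²) = 2693 mm^2
t_ext = A_cap·L/Q = 9.741 s
t_ret = A_ann·L/Q = 6.033 s
t_cycle = t_ext + t_ret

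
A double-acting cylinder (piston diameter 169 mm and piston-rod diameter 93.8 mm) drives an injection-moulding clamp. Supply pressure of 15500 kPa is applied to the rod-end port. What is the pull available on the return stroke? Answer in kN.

Rod-side annular area A_ann = π/4 × (169² − 93.8²) = 15520 mm^2
On retraction the pressure acts on the annular area (bore minus rod).
F = P × A_ann

F ≈ 241 kN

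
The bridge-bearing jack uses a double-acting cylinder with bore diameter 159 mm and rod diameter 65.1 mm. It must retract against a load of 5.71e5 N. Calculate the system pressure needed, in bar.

Rod-side annular area A_ann = π/4 × (159² − 65.1²) = 16530 mm^2
Retraction: pressure acts on the annular area.
P = F / A = 5.71e5 N / A

P ≈ 345 bar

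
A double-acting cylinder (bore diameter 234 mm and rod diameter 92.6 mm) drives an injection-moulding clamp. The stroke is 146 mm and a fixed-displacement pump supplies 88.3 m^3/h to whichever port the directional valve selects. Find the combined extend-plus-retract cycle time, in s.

t ≈ 0.472 s

Cap-side area A_cap = π/4 × (234 mm)² = 43010 mm^2
Rod-side annular area A_ann = π/4 × (234² − 92.6²) = 36270 mm^2
t_ext = A_cap·L/Q = 0.2560 s
t_ret = A_ann·L/Q = 0.2159 s
t_cycle = t_ext + t_ret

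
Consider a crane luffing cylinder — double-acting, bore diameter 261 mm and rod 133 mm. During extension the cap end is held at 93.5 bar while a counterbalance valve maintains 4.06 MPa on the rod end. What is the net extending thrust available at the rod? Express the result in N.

Cap-side area A_cap = π/4 × (261 mm)² = 53500 mm^2
Rod-side annular area A_ann = π/4 × (261² − 133²) = 39610 mm^2
Net thrust = P_cap·A_cap − P_rod·A_ann = 5.002e5 N − 1.608e5 N

F ≈ 3.39e5 N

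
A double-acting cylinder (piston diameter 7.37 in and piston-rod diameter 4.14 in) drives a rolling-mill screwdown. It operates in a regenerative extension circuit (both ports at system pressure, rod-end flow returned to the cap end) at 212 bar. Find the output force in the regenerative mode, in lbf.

F ≈ 41400 lbf

With equal pressure on both faces, forces on the annular region cancel; the net push is pressure × rod cross-section.
Rod cross-section A_rod = π/4 × (4.14 in)² = 13.46 in^2
F = P × A_rod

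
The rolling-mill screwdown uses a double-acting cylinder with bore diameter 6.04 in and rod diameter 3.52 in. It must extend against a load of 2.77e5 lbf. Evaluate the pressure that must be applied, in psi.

P ≈ 9670 psi

Cap-side area A_cap = π/4 × (6.04 in)² = 28.65 in^2
P = F / A = 2.77e5 lbf / A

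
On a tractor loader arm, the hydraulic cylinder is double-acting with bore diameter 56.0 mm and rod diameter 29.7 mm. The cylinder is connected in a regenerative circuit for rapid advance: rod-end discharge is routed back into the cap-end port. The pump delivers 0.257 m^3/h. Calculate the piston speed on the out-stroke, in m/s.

v ≈ 0.103 m/s

In regeneration the rod-end outflow joins the pump flow into the cap end, so the net volume the pump must supply per unit advance equals the rod cross-section area.
Rod cross-section A_rod = π/4 × (29.7 mm)² = 692.8 mm^2
v = Q_pump / A_rod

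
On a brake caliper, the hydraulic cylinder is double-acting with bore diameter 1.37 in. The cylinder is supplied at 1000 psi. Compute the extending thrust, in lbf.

Cap-side area A_cap = π/4 × (1.37 in)² = 1.474 in^2
F = P × A_cap = 1000 psi × A_cap

F ≈ 1470 lbf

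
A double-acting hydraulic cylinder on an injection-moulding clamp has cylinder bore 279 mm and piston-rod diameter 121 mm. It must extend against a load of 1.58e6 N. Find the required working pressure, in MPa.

P ≈ 25.8 MPa

Cap-side area A_cap = π/4 × (279 mm)² = 61140 mm^2
P = F / A = 1.58e6 N / A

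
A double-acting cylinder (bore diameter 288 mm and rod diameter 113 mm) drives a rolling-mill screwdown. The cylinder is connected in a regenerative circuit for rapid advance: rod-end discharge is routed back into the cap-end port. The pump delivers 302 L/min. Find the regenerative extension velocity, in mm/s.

v ≈ 502 mm/s

In regeneration the rod-end outflow joins the pump flow into the cap end, so the net volume the pump must supply per unit advance equals the rod cross-section area.
Rod cross-section A_rod = π/4 × (113 mm)² = 10030 mm^2
v = Q_pump / A_rod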